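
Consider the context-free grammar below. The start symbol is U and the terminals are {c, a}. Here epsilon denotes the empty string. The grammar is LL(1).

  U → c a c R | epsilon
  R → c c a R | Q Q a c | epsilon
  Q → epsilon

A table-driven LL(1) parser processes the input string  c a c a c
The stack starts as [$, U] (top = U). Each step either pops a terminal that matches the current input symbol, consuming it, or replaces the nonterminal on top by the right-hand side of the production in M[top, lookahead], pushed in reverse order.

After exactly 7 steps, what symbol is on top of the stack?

a

     Stack      Input        Action
  1  $ U        c a c a c $  expand U → c a c R
  2  $ R c a c  c a c a c $  match c
  3  $ R c a    a c a c $    match a
  4  $ R c      c a c $      match c
  5  $ R        a c $        expand R → Q Q a c
  6  $ c a Q Q  a c $        expand Q → epsilon
  7  $ c a Q    a c $        expand Q → epsilon
Stack after step 7: $ c a (top = a).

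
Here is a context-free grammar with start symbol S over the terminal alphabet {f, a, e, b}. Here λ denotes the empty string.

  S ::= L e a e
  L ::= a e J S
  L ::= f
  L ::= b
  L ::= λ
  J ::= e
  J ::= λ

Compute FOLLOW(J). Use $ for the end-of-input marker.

FIRST(L) = {λ, a, b, f}
FIRST(J) = {λ, e}
FIRST(S) = {a, b, e, f}  (via L e a e)
FOLLOW(S) includes $ since S is the start symbol.
FOLLOW(L): in S::=L e a e, L is followed by e a e with FIRST {e}. Thus FOLLOW(L) = {e}.
FOLLOW(S): in L::=a e J S, the suffix after S is empty, so FOLLOW(S) ⊇ FOLLOW(L) = {e}. Thus FOLLOW(S) = {$, e}.
FOLLOW(J): in L::=a e J S, J is followed by S with FIRST {a, b, e, f}. Thus FOLLOW(J) = {a, b, e, f}.

{a, b, e, f}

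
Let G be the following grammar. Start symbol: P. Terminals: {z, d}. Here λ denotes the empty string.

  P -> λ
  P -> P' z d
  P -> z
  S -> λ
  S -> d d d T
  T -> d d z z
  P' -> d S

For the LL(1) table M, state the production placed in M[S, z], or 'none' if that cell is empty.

FIRST(S): from S->λ we get {λ}; from S->d d d T we get {d}. So FIRST(S) = {λ, d}.
FIRST(T): from T->d d z z we get {d}. So FIRST(T) = {d}.
FIRST(P'): from P'->d S we get {d}. So FIRST(P') = {d}.
FIRST(P): from P->λ we get {λ}; from P->P' z d we get {d}; from P->z we get {z}. So FIRST(P) = {λ, d, z}.
FOLLOW(P) includes $ since P is the start symbol.
FOLLOW(P'): in P->P' z d, P' is followed by z d with FIRST {z}. Thus FOLLOW(P') = {z}.
FOLLOW(S): in P'->d S, the suffix after S is empty, so FOLLOW(S) ⊇ FOLLOW(P') = {z}. Thus FOLLOW(S) = {z}.
For S -> λ: FIRST(λ) = {λ}, so it goes in M[S, t] for t ∈ {}; since λ ∈ FIRST, also for every t ∈ FOLLOW(S) = {z}.
For S -> d d d T: FIRST(d d d T) = {d}, so it goes in M[S, t] for t ∈ {d}.

S -> λ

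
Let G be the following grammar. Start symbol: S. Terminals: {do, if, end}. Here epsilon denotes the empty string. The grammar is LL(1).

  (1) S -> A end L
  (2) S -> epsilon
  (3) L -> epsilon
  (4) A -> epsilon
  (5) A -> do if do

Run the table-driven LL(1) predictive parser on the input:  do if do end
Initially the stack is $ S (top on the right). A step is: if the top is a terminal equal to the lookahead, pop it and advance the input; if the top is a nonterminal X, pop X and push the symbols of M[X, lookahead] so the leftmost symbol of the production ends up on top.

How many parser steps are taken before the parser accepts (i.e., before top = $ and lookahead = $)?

7

step 1: stack=$ S  input=do if do end $  — expand S -> A end L
step 2: stack=$ L end A  input=do if do end $  — expand A -> do if do
step 3: stack=$ L end do if do  input=do if do end $  — match do
step 4: stack=$ L end do if  input=if do end $  — match if
step 5: stack=$ L end do  input=do end $  — match do
step 6: stack=$ L end  input=end $  — match end
step 7: stack=$ L  input=$  — expand L -> epsilon
Accept reached after 7 steps.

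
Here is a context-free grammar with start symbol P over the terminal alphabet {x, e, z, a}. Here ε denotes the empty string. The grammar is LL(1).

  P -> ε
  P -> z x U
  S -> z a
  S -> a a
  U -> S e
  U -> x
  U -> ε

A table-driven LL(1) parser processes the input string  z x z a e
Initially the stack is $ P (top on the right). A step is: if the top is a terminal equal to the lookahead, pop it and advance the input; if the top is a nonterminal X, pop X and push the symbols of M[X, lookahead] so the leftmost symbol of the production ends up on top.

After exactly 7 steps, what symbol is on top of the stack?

step 1: stack=$ P  input=z x z a e $  — expand P -> z x U
step 2: stack=$ U x z  input=z x z a e $  — match z
step 3: stack=$ U x  input=x z a e $  — match x
step 4: stack=$ U  input=z a e $  — expand U -> S e
step 5: stack=$ e S  input=z a e $  — expand S -> z a
step 6: stack=$ e a z  input=z a e $  — match z
step 7: stack=$ e a  input=a e $  — match a
Stack after step 7: $ e (top = e).

e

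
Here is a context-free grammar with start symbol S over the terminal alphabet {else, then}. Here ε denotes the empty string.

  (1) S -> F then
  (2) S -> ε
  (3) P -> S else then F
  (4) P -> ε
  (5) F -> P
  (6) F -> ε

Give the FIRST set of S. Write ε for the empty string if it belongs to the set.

{ε, else, then}

FIRST(S) = {ε, else, then}  (via F then)
FIRST(P) = {ε, else, then}  (via S else then F)
FIRST(F) = {ε, else, then}  (via P)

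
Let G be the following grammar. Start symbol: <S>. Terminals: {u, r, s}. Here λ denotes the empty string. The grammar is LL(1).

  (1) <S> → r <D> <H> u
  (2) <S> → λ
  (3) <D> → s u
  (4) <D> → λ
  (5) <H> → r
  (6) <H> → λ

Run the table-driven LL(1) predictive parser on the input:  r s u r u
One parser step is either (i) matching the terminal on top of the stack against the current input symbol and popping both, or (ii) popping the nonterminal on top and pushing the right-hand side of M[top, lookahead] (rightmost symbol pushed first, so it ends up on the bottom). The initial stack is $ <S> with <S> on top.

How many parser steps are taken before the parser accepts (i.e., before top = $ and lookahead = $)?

8

     Stack          Input        Action
  1  $ <S>          r s u r u $  expand <S> → r <D> <H> u
  2  $ u <H> <D> r  r s u r u $  match r
  3  $ u <H> <D>    s u r u $    expand <D> → s u
  4  $ u <H> u s    s u r u $    match s
  5  $ u <H> u      u r u $      match u
  6  $ u <H>        r u $        expand <H> → r
  7  $ u r          r u $        match r
  8  $ u            u $          match u
Accept reached after 8 steps.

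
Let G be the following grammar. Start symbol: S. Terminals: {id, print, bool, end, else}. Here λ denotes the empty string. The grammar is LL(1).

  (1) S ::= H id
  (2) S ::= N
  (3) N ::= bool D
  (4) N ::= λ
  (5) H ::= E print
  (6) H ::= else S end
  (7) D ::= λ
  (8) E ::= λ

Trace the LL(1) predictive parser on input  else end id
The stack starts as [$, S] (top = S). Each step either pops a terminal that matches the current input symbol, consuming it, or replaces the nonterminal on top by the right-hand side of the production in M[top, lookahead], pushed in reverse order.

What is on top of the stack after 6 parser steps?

id

step 1: stack=$ S  input=else end id $  — expand S ::= H id
step 2: stack=$ id H  input=else end id $  — expand H ::= else S end
step 3: stack=$ id end S else  input=else end id $  — match else
step 4: stack=$ id end S  input=end id $  — expand S ::= N
step 5: stack=$ id end N  input=end id $  — expand N ::= λ
step 6: stack=$ id end  input=end id $  — match end
Stack after step 6: $ id (top = id).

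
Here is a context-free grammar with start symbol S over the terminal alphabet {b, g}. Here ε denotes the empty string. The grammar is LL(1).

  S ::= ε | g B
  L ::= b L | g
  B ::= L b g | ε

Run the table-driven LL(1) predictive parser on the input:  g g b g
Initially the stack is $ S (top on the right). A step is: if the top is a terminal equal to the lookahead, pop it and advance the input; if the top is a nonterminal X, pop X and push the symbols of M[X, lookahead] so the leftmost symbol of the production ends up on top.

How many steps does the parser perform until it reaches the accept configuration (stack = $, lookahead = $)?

step 1: stack=$ S  input=g g b g $  — expand S ::= g B
step 2: stack=$ B g  input=g g b g $  — match g
step 3: stack=$ B  input=g b g $  — expand B ::= L b g
step 4: stack=$ g b L  input=g b g $  — expand L ::= g
step 5: stack=$ g b g  input=g b g $  — match g
step 6: stack=$ g b  input=b g $  — match b
step 7: stack=$ g  input=g $  — match g
Accept reached after 7 steps.

7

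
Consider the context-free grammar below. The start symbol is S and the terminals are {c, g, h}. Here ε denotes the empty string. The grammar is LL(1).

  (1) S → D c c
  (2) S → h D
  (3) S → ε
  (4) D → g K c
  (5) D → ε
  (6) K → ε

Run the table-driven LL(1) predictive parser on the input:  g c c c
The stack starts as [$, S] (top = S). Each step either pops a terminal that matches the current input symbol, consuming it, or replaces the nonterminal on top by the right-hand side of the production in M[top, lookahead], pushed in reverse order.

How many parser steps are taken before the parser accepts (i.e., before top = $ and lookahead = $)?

     Stack        Input      Action
  1  $ S          g c c c $  expand S → D c c
  2  $ c c D      g c c c $  expand D → g K c
  3  $ c c c K g  g c c c $  match g
  4  $ c c c K    c c c $    expand K → ε
  5  $ c c c      c c c $    match c
  6  $ c c        c c $      match c
  7  $ c          c $        match c
Accept reached after 7 steps.

7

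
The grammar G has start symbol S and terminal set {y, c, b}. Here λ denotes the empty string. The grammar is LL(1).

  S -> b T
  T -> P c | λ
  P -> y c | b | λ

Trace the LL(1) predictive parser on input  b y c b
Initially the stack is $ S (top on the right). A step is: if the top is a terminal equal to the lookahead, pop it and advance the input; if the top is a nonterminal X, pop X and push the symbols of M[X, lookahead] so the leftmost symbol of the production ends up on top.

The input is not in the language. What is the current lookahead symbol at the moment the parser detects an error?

     Stack    Input      Action
  1  $ S      b y c b $  expand S -> b T
  2  $ T b    b y c b $  match b
  3  $ T      y c b $    expand T -> P c
  4  $ c P    y c b $    expand P -> y c
  5  $ c c y  y c b $    match y
  6  $ c c    c b $      match c
  7  $ c      b $        error: top is terminal c but lookahead is b

b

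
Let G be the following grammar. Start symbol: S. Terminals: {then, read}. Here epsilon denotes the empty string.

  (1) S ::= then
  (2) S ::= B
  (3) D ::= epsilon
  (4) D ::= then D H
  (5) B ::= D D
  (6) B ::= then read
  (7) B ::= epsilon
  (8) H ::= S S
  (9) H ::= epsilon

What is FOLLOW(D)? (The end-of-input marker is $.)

{$, then}

FIRST(D) = {epsilon, then}
FIRST(B) = {epsilon, then}  (via D D)
FIRST(S) = {epsilon, then}  (via B)
FIRST(H) = {epsilon, then}  (via S S)
FOLLOW(S) includes $ since S is the start symbol.
FOLLOW(S): in H::=S S (occurrence 1), S is followed by S with FIRST {epsilon, then}; in H::=S S (occurrence 1), the suffix after S is nullable, so FOLLOW(S) ⊇ FOLLOW(H) = {$, then}; in H::=S S (occurrence 2), the suffix after S is empty, so FOLLOW(S) ⊇ FOLLOW(H) = {$, then}. Thus FOLLOW(S) = {$, then}.
FOLLOW(B): in S::=B, the suffix after B is empty, so FOLLOW(B) ⊇ FOLLOW(S) = {$, then}. Thus FOLLOW(B) = {$, then}.
FOLLOW(D): in D::=then D H, D is followed by H with FIRST {epsilon, then}; in D::=then D H, the suffix after D is nullable (adds nothing new); in B::=D D (occurrence 1), D is followed by D with FIRST {epsilon, then}; in B::=D D (occurrence 1), the suffix after D is nullable, so FOLLOW(D) ⊇ FOLLOW(B) = {$, then}; in B::=D D (occurrence 2), the suffix after D is empty, so FOLLOW(D) ⊇ FOLLOW(B) = {$, then}. Thus FOLLOW(D) = {$, then}.
FOLLOW(H): in D::=then D H, the suffix after H is empty, so FOLLOW(H) ⊇ FOLLOW(D) = {$, then}. Thus FOLLOW(H) = {$, then}.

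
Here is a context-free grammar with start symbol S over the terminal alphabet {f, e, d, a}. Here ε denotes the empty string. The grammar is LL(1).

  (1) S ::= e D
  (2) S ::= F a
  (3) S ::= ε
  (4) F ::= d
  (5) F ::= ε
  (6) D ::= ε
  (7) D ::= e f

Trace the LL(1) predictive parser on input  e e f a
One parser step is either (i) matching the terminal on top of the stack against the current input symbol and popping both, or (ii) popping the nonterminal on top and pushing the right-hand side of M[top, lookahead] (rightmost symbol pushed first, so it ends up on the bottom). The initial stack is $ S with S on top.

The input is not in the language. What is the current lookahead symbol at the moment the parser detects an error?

     Stack  Input      Action
  1  $ S    e e f a $  expand S ::= e D
  2  $ D e  e e f a $  match e
  3  $ D    e f a $    expand D ::= e f
  4  $ f e  e f a $    match e
  5  $ f    f a $      match f
  6  $      a $        error: stack empty but input remains

a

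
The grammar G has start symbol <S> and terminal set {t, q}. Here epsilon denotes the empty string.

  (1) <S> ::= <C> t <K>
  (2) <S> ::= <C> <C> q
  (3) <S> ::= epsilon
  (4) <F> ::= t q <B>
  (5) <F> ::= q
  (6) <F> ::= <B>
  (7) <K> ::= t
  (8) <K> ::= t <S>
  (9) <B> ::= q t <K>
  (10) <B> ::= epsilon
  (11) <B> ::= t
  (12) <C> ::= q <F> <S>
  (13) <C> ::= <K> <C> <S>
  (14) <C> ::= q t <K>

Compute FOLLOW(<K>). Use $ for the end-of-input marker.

FIRST(<K>): from <K>::=t we get {t}; from <K>::=t <S> we get {t}. So FIRST(<K>) = {t}.
FIRST(<B>): from <B>::=q t <K> we get {q}; from <B>::=epsilon we get {epsilon}; from <B>::=t we get {t}. So FIRST(<B>) = {epsilon, q, t}.
FIRST(<F>): from <F>::=t q <B> we get {t}; from <F>::=q we get {q}; from <F>::=<B> we get {epsilon, q, t}. So FIRST(<F>) = {epsilon, q, t}.
FIRST(<C>): from <C>::=q <F> <S> we get {q}; from <C>::=<K> <C> <S> we get {t}; from <C>::=q t <K> we get {q}. So FIRST(<C>) = {q, t}.
FIRST(<S>): from <S>::=<C> t <K> we get {q, t}; from <S>::=<C> <C> q we get {q, t}; from <S>::=epsilon we get {epsilon}. So FIRST(<S>) = {epsilon, q, t}.
FOLLOW(<S>) includes $ since <S> is the start symbol.
FOLLOW(<C>): in <S>::=<C> t <K>, <C> is followed by t <K> with FIRST {t}; in <S>::=<C> <C> q (occurrence 1), <C> is followed by <C> q with FIRST {q, t}; in <S>::=<C> <C> q (occurrence 2), <C> is followed by q with FIRST {q}; in <C>::=<K> <C> <S>, <C> is followed by <S> with FIRST {epsilon, q, t}; in <C>::=<K> <C> <S>, the suffix after <C> is nullable (adds nothing new). Thus FOLLOW(<C>) = {q, t}.
FOLLOW(<F>): in <C>::=q <F> <S>, <F> is followed by <S> with FIRST {epsilon, q, t}; in <C>::=q <F> <S>, the suffix after <F> is nullable, so FOLLOW(<F>) ⊇ FOLLOW(<C>) = {q, t}. Thus FOLLOW(<F>) = {q, t}.
FOLLOW(<B>): in <F>::=t q <B>, the suffix after <B> is empty, so FOLLOW(<B>) ⊇ FOLLOW(<F>) = {q, t}; in <F>::=<B>, the suffix after <B> is empty, so FOLLOW(<B>) ⊇ FOLLOW(<F>) = {q, t}. Thus FOLLOW(<B>) = {q, t}.
FOLLOW(<S>): in <K>::=t <S>, the suffix after <S> is empty, so FOLLOW(<S>) ⊇ FOLLOW(<K>) = {$, q, t}; in <C>::=q <F> <S>, the suffix after <S> is empty, so FOLLOW(<S>) ⊇ FOLLOW(<C>) = {q, t}; in <C>::=<K> <C> <S>, the suffix after <S> is empty, so FOLLOW(<S>) ⊇ FOLLOW(<C>) = {q, t}. Thus FOLLOW(<S>) = {$, q, t}.
FOLLOW(<K>): in <S>::=<C> t <K>, the suffix after <K> is empty, so FOLLOW(<K>) ⊇ FOLLOW(<S>) = {$, q, t}; in <B>::=q t <K>, the suffix after <K> is empty, so FOLLOW(<K>) ⊇ FOLLOW(<B>) = {q, t}; in <C>::=<K> <C> <S>, <K> is followed by <C> <S> with FIRST {q, t}; in <C>::=q t <K>, the suffix after <K> is empty, so FOLLOW(<K>) ⊇ FOLLOW(<C>) = {q, t}. Thus FOLLOW(<K>) = {$, q, t}.

{$, q, t}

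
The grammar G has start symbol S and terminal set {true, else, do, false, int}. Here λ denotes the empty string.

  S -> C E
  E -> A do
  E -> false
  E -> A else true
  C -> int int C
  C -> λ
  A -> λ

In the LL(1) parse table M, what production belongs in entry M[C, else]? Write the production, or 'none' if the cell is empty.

FIRST(C) = {λ, int}
FIRST(A) = {λ}
FIRST(E) = {do, else, false}  (via A do, A else true)
FIRST(S) = {do, else, false, int}  (via C E)
FOLLOW(S) includes $ since S is the start symbol.
FOLLOW(C): in S->C E, C is followed by E with FIRST {do, else, false}; in C->int int C, the suffix after C is empty (adds nothing new). Thus FOLLOW(C) = {do, else, false}.
For C -> int int C: FIRST(int int C) = {int}, so it goes in M[C, t] for t ∈ {int}.
For C -> λ: FIRST(λ) = {λ}, so it goes in M[C, t] for t ∈ {}; since λ ∈ FIRST, also for every t ∈ FOLLOW(C) = {do, else, false}.

C -> λ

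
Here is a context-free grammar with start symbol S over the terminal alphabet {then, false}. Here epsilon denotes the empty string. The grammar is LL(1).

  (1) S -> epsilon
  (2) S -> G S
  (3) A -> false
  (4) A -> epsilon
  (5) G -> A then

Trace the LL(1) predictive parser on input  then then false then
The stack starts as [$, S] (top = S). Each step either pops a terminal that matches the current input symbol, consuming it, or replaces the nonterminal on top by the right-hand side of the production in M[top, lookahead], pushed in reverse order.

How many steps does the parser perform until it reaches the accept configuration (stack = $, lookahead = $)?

14

      Stack           Input                   Action
   1  $ S             then then false then $  expand S -> G S
   2  $ S G           then then false then $  expand G -> A then
   3  $ S then A      then then false then $  expand A -> epsilon
   4  $ S then        then then false then $  match then
   5  $ S             then false then $       expand S -> G S
   6  $ S G           then false then $       expand G -> A then
   7  $ S then A      then false then $       expand A -> epsilon
   8  $ S then        then false then $       match then
   9  $ S             false then $            expand S -> G S
  10  $ S G           false then $            expand G -> A then
  11  $ S then A      false then $            expand A -> false
  12  $ S then false  false then $            match false
  13  $ S then        then $                  match then
  14  $ S             $                       expand S -> epsilon
Accept reached after 14 steps.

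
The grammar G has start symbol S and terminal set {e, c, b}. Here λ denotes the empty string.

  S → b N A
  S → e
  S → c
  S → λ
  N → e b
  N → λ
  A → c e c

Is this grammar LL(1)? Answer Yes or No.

Yes

FIRST(S) = {λ, b, c, e}
FIRST(N) = {λ, e}
FIRST(A) = {c}
FOLLOW(S) = {$}
FOLLOW(N) = {c}
FOLLOW(A) = {$}
Each cell of M receives at most one production.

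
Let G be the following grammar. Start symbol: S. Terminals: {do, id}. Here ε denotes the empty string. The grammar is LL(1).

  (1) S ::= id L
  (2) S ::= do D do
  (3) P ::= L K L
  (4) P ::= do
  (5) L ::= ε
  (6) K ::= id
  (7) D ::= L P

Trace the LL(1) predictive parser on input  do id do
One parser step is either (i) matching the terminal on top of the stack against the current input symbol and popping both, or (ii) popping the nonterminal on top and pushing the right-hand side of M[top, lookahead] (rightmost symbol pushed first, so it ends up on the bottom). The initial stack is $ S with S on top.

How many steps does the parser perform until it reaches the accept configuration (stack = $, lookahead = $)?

10

step 1: stack=$ S  input=do id do $  — expand S ::= do D do
step 2: stack=$ do D do  input=do id do $  — match do
step 3: stack=$ do D  input=id do $  — expand D ::= L P
step 4: stack=$ do P L  input=id do $  — expand L ::= ε
step 5: stack=$ do P  input=id do $  — expand P ::= L K L
step 6: stack=$ do L K L  input=id do $  — expand L ::= ε
step 7: stack=$ do L K  input=id do $  — expand K ::= id
step 8: stack=$ do L id  input=id do $  — match id
step 9: stack=$ do L  input=do $  — expand L ::= ε
step 10: stack=$ do  input=do $  — match do
Accept reached after 10 steps.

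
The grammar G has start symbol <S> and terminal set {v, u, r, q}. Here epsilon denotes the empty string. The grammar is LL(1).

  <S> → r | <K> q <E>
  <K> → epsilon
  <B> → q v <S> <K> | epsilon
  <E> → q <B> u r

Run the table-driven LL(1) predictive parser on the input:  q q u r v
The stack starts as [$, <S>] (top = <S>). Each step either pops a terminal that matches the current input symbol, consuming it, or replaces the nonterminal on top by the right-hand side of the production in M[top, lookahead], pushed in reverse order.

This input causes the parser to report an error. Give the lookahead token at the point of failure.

v

     Stack        Input        Action
  1  $ <S>        q q u r v $  expand <S> → <K> q <E>
  2  $ <E> q <K>  q q u r v $  expand <K> → epsilon
  3  $ <E> q      q q u r v $  match q
  4  $ <E>        q u r v $    expand <E> → q <B> u r
  5  $ r u <B> q  q u r v $    match q
  6  $ r u <B>    u r v $      expand <B> → epsilon
  7  $ r u        u r v $      match u
  8  $ r          r v $        match r
  9  $            v $          error: stack empty but input remains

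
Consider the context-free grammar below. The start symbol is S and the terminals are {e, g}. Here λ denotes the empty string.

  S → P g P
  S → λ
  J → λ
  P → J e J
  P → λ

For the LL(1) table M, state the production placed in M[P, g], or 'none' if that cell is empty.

P → λ

FIRST(J): from J→λ we get {λ}. So FIRST(J) = {λ}.
FIRST(P): from P→J e J we get {e}; from P→λ we get {λ}. So FIRST(P) = {λ, e}.
FIRST(S): from S→P g P we get {e, g}; from S→λ we get {λ}. So FIRST(S) = {λ, e, g}.
FOLLOW(S) includes $ since S is the start symbol.
FOLLOW(S): S appears on no right-hand side. Thus FOLLOW(S) = {$}.
FOLLOW(P): in S→P g P (occurrence 1), P is followed by g P with FIRST {g}; in S→P g P (occurrence 2), the suffix after P is empty, so FOLLOW(P) ⊇ FOLLOW(S) = {$}. Thus FOLLOW(P) = {$, g}.
For P → J e J: FIRST(J e J) = {e}, so it goes in M[P, t] for t ∈ {e}.
For P → λ: FIRST(λ) = {λ}, so it goes in M[P, t] for t ∈ {}; since λ ∈ FIRST, also for every t ∈ FOLLOW(P) = {$, g}.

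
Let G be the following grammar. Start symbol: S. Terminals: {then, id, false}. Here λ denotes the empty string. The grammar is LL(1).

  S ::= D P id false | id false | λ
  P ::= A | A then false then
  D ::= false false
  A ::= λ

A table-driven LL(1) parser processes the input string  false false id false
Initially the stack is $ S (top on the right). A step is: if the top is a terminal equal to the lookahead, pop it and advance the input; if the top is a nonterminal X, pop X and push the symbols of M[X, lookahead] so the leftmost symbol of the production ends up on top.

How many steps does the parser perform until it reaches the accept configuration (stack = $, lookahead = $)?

8

     Stack                     Input                   Action
  1  $ S                       false false id false $  expand S ::= D P id false
  2  $ false id P D            false false id false $  expand D ::= false false
  3  $ false id P false false  false false id false $  match false
  4  $ false id P false        false id false $        match false
  5  $ false id P              id false $              expand P ::= A
  6  $ false id A              id false $              expand A ::= λ
  7  $ false id                id false $              match id
  8  $ false                   false $                 match false
Accept reached after 8 steps.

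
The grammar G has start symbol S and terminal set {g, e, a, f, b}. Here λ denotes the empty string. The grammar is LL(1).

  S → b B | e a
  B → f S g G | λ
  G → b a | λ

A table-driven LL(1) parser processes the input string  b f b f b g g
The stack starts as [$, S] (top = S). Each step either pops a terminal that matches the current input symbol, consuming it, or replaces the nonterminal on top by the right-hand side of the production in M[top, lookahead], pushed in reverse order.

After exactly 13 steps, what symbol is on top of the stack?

step 1: stack=$ S  input=b f b f b g g $  — expand S → b B
step 2: stack=$ B b  input=b f b f b g g $  — match b
step 3: stack=$ B  input=f b f b g g $  — expand B → f S g G
step 4: stack=$ G g S f  input=f b f b g g $  — match f
step 5: stack=$ G g S  input=b f b g g $  — expand S → b B
step 6: stack=$ G g B b  input=b f b g g $  — match b
step 7: stack=$ G g B  input=f b g g $  — expand B → f S g G
step 8: stack=$ G g G g S f  input=f b g g $  — match f
step 9: stack=$ G g G g S  input=b g g $  — expand S → b B
step 10: stack=$ G g G g B b  input=b g g $  — match b
step 11: stack=$ G g G g B  input=g g $  — expand B → λ
step 12: stack=$ G g G g  input=g g $  — match g
step 13: stack=$ G g G  input=g $  — expand G → λ
Stack after step 13: $ G g (top = g).

g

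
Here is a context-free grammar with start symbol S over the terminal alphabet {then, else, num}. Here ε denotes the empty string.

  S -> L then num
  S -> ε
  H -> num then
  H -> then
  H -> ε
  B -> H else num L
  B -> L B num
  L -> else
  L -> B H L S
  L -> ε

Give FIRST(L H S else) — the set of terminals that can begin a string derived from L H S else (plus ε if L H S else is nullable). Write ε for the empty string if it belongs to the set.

FIRST(H) = {ε, num, then}
FIRST(S) = {ε, else, num, then}  (via L then num)
FIRST(B) = {else, num, then}  (via H else num L, L B num)
FIRST(L) = {ε, else, num, then}  (via B H L S)
FIRST(L H S else): take FIRST of each symbol in turn, carrying on past any symbol whose FIRST contains ε; result {else, num, then}.

{else, num, then}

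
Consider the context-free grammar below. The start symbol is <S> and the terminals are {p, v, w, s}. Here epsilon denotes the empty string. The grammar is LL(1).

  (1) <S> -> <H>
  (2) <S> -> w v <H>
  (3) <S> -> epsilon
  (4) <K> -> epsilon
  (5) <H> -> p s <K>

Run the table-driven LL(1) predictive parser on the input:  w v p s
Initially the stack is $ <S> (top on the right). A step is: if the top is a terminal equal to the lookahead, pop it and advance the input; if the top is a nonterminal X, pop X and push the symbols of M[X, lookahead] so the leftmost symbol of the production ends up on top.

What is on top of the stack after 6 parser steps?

<K>

step 1: stack=$ <S>  input=w v p s $  — expand <S> -> w v <H>
step 2: stack=$ <H> v w  input=w v p s $  — match w
step 3: stack=$ <H> v  input=v p s $  — match v
step 4: stack=$ <H>  input=p s $  — expand <H> -> p s <K>
step 5: stack=$ <K> s p  input=p s $  — match p
step 6: stack=$ <K> s  input=s $  — match s
Stack after step 6: $ <K> (top = <K>).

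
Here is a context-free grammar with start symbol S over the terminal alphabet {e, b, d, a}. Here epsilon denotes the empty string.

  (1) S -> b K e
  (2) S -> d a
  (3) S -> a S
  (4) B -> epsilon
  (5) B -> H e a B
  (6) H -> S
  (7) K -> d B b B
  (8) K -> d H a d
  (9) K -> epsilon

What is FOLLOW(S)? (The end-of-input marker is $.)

FIRST(S) = {a, b, d}
FIRST(K) = {epsilon, d}
FIRST(H) = {a, b, d}  (via S)
FIRST(B) = {epsilon, a, b, d}  (via H e a B)
FOLLOW(S) includes $ since S is the start symbol.
FOLLOW(H): in B->H e a B, H is followed by e a B with FIRST {e}; in K->d H a d, H is followed by a d with FIRST {a}. Thus FOLLOW(H) = {a, e}.
FOLLOW(S): in S->a S, the suffix after S is empty (adds nothing new); in H->S, the suffix after S is empty, so FOLLOW(S) ⊇ FOLLOW(H) = {a, e}. Thus FOLLOW(S) = {$, a, e}.
FOLLOW(K): in S->b K e, K is followed by e with FIRST {e}. Thus FOLLOW(K) = {e}.
FOLLOW(B): in B->H e a B, the suffix after B is empty (adds nothing new); in K->d B b B (occurrence 1), B is followed by b B with FIRST {b}; in K->d B b B (occurrence 2), the suffix after B is empty, so FOLLOW(B) ⊇ FOLLOW(K) = {e}. Thus FOLLOW(B) = {b, e}.

{$, a, e}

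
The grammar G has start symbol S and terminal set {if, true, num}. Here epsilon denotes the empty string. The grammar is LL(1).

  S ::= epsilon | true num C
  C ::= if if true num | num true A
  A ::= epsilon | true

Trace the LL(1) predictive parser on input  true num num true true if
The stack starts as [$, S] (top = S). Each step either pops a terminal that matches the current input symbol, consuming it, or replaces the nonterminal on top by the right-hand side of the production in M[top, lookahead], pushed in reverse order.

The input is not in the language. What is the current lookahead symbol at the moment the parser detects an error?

step 1: stack=$ S  input=true num num true true if $  — expand S ::= true num C
step 2: stack=$ C num true  input=true num num true true if $  — match true
step 3: stack=$ C num  input=num num true true if $  — match num
step 4: stack=$ C  input=num true true if $  — expand C ::= num true A
step 5: stack=$ A true num  input=num true true if $  — match num
step 6: stack=$ A true  input=true true if $  — match true
step 7: stack=$ A  input=true if $  — expand A ::= true
step 8: stack=$ true  input=true if $  — match true
step 9: stack=$  input=if $  — error: stack empty but input remains

if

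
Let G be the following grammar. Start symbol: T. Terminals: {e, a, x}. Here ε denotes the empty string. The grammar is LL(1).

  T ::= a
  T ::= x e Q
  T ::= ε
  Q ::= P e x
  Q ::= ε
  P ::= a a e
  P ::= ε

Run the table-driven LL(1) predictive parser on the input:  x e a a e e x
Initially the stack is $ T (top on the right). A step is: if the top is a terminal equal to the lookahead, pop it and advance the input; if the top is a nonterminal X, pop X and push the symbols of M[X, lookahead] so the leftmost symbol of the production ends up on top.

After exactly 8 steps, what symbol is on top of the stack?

e

step 1: stack=$ T  input=x e a a e e x $  — expand T ::= x e Q
step 2: stack=$ Q e x  input=x e a a e e x $  — match x
step 3: stack=$ Q e  input=e a a e e x $  — match e
step 4: stack=$ Q  input=a a e e x $  — expand Q ::= P e x
step 5: stack=$ x e P  input=a a e e x $  — expand P ::= a a e
step 6: stack=$ x e e a a  input=a a e e x $  — match a
step 7: stack=$ x e e a  input=a e e x $  — match a
step 8: stack=$ x e e  input=e e x $  — match e
Stack after step 8: $ x e (top = e).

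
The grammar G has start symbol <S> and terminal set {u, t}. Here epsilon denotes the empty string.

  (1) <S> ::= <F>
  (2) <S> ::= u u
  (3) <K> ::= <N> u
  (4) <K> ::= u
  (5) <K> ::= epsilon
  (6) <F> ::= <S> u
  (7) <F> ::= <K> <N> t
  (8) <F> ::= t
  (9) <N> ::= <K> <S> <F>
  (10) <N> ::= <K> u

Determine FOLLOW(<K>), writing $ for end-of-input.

{t, u}

FIRST(<S>) = {t, u}  (via <F>)
FIRST(<K>) = {epsilon, t, u}  (via <N> u)
FIRST(<N>) = {t, u}  (via <K> <S> <F>, <K> u)
FIRST(<F>) = {t, u}  (via <S> u, <K> <N> t)
FOLLOW(<S>) includes $ since <S> is the start symbol.
FOLLOW(<S>): in <F>::=<S> u, <S> is followed by u with FIRST {u}; in <N>::=<K> <S> <F>, <S> is followed by <F> with FIRST {t, u}. Thus FOLLOW(<S>) = {$, t, u}.
FOLLOW(<K>): in <F>::=<K> <N> t, <K> is followed by <N> t with FIRST {t, u}; in <N>::=<K> <S> <F>, <K> is followed by <S> <F> with FIRST {t, u}; in <N>::=<K> u, <K> is followed by u with FIRST {u}. Thus FOLLOW(<K>) = {t, u}.
FOLLOW(<N>): in <K>::=<N> u, <N> is followed by u with FIRST {u}; in <F>::=<K> <N> t, <N> is followed by t with FIRST {t}. Thus FOLLOW(<N>) = {t, u}.
FOLLOW(<F>): in <S>::=<F>, the suffix after <F> is empty, so FOLLOW(<F>) ⊇ FOLLOW(<S>) = {$, t, u}; in <N>::=<K> <S> <F>, the suffix after <F> is empty, so FOLLOW(<F>) ⊇ FOLLOW(<N>) = {t, u}. Thus FOLLOW(<F>) = {$, t, u}.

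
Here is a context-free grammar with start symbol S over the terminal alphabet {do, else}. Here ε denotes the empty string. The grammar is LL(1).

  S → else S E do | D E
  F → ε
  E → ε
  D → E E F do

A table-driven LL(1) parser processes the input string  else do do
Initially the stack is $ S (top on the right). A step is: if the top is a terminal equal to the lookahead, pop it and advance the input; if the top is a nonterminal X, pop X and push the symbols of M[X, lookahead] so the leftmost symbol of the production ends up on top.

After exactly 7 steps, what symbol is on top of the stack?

step 1: stack=$ S  input=else do do $  — expand S → else S E do
step 2: stack=$ do E S else  input=else do do $  — match else
step 3: stack=$ do E S  input=do do $  — expand S → D E
step 4: stack=$ do E E D  input=do do $  — expand D → E E F do
step 5: stack=$ do E E do F E E  input=do do $  — expand E → ε
step 6: stack=$ do E E do F E  input=do do $  — expand E → ε
step 7: stack=$ do E E do F  input=do do $  — expand F → ε
Stack after step 7: $ do E E do (top = do).

do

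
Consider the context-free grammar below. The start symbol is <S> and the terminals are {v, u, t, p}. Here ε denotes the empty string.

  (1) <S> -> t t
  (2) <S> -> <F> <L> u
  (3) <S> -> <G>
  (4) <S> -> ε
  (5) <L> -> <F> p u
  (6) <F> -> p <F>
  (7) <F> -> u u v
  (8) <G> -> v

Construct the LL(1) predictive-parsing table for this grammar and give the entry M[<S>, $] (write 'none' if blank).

FIRST(<F>): from <F>->p <F> we get {p}; from <F>->u u v we get {u}. So FIRST(<F>) = {p, u}.
FIRST(<G>): from <G>->v we get {v}. So FIRST(<G>) = {v}.
FIRST(<S>): from <S>->t t we get {t}; from <S>-><F> <L> u we get {p, u}; from <S>-><G> we get {v}; from <S>->ε we get {ε}. So FIRST(<S>) = {ε, p, t, u, v}.
FIRST(<L>): from <L>-><F> p u we get {p, u}. So FIRST(<L>) = {p, u}.
FOLLOW(<S>) includes $ since <S> is the start symbol.
FOLLOW(<S>): <S> appears on no right-hand side. Thus FOLLOW(<S>) = {$}.
For <S> -> t t: FIRST(t t) = {t}, so it goes in M[<S>, t] for t ∈ {t}.
For <S> -> <F> <L> u: FIRST(<F> <L> u) = {p, u}, so it goes in M[<S>, t] for t ∈ {p, u}.
For <S> -> <G>: FIRST(<G>) = {v}, so it goes in M[<S>, t] for t ∈ {v}.
For <S> -> ε: FIRST(ε) = {ε}, so it goes in M[<S>, t] for t ∈ {}; since ε ∈ FIRST, also for every t ∈ FOLLOW(<S>) = {$}.

<S> -> ε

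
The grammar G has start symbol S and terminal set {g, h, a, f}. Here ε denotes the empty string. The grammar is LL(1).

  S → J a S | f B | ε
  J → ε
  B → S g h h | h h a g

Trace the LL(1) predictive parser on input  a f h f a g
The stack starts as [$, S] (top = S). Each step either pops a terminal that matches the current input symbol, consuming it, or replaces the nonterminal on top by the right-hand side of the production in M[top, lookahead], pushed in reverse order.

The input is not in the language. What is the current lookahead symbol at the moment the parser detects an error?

     Stack      Input          Action
  1  $ S        a f h f a g $  expand S → J a S
  2  $ S a J    a f h f a g $  expand J → ε
  3  $ S a      a f h f a g $  match a
  4  $ S        f h f a g $    expand S → f B
  5  $ B f      f h f a g $    match f
  6  $ B        h f a g $      expand B → h h a g
  7  $ g a h h  h f a g $      match h
  8  $ g a h    f a g $        error: top is terminal h but lookahead is f

f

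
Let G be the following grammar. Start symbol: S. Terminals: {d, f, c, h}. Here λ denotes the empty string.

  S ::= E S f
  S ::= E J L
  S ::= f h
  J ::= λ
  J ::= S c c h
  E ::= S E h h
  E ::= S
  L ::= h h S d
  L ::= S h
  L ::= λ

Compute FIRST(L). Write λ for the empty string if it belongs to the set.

FIRST(S): from S::=E S f we get {f}; from S::=E J L we get {f}; from S::=f h we get {f}. So FIRST(S) = {f}.
FIRST(J): from J::=λ we get {λ}; from J::=S c c h we get {f}. So FIRST(J) = {λ, f}.
FIRST(E): from E::=S E h h we get {f}; from E::=S we get {f}. So FIRST(E) = {f}.
FIRST(L): from L::=h h S d we get {h}; from L::=S h we get {f}; from L::=λ we get {λ}. So FIRST(L) = {λ, f, h}.

{λ, f, h}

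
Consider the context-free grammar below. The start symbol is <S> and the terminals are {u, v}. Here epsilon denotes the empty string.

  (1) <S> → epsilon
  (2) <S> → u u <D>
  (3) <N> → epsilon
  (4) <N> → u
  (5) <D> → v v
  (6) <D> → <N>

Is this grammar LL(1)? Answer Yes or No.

FIRST(<S>) = {epsilon, u}
FIRST(<N>) = {epsilon, u}
FIRST(<D>) = {epsilon, u, v}
FOLLOW(<S>) = {$}
FOLLOW(<N>) = {$}
FOLLOW(<D>) = {$}
Each cell of M receives at most one production.

Yes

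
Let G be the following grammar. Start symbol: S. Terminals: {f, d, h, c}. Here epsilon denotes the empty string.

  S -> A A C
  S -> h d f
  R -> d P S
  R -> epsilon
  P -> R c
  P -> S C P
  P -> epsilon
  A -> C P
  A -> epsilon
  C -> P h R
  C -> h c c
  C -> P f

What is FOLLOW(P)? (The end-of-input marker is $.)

{c, d, f, h}

FIRST(R): from R->d P S we get {d}; from R->epsilon we get {epsilon}. So FIRST(R) = {epsilon, d}.
FIRST(S): from S->A A C we get {c, d, f, h}; from S->h d f we get {h}. So FIRST(S) = {c, d, f, h}.
FIRST(P): from P->R c we get {c, d}; from P->S C P we get {c, d, f, h}; from P->epsilon we get {epsilon}. So FIRST(P) = {epsilon, c, d, f, h}.
FIRST(C): from C->P h R we get {c, d, f, h}; from C->h c c we get {h}; from C->P f we get {c, d, f, h}. So FIRST(C) = {c, d, f, h}.
FIRST(A): from A->C P we get {c, d, f, h}; from A->epsilon we get {epsilon}. So FIRST(A) = {epsilon, c, d, f, h}.
FOLLOW(S) includes $ since S is the start symbol.
FOLLOW(A): in S->A A C (occurrence 1), A is followed by A C with FIRST {c, d, f, h}; in S->A A C (occurrence 2), A is followed by C with FIRST {c, d, f, h}. Thus FOLLOW(A) = {c, d, f, h}.
FOLLOW(P): in R->d P S, P is followed by S with FIRST {c, d, f, h}; in P->S C P, the suffix after P is empty (adds nothing new); in A->C P, the suffix after P is empty, so FOLLOW(P) ⊇ FOLLOW(A) = {c, d, f, h}; in C->P h R, P is followed by h R with FIRST {h}; in C->P f, P is followed by f with FIRST {f}. Thus FOLLOW(P) = {c, d, f, h}.
FOLLOW(S): in R->d P S, the suffix after S is empty, so FOLLOW(S) ⊇ FOLLOW(R) = {$, c, d, f, h}; in P->S C P, S is followed by C P with FIRST {c, d, f, h}. Thus FOLLOW(S) = {$, c, d, f, h}.
FOLLOW(C): in S->A A C, the suffix after C is empty, so FOLLOW(C) ⊇ FOLLOW(S) = {$, c, d, f, h}; in P->S C P, C is followed by P with FIRST {epsilon, c, d, f, h}; in P->S C P, the suffix after C is nullable, so FOLLOW(C) ⊇ FOLLOW(P) = {c, d, f, h}; in A->C P, C is followed by P with FIRST {epsilon, c, d, f, h}; in A->C P, the suffix after C is nullable, so FOLLOW(C) ⊇ FOLLOW(A) = {c, d, f, h}. Thus FOLLOW(C) = {$, c, d, f, h}.
FOLLOW(R): in P->R c, R is followed by c with FIRST {c}; in C->P h R, the suffix after R is empty, so FOLLOW(R) ⊇ FOLLOW(C) = {$, c, d, f, h}. Thus FOLLOW(R) = {$, c, d, f, h}.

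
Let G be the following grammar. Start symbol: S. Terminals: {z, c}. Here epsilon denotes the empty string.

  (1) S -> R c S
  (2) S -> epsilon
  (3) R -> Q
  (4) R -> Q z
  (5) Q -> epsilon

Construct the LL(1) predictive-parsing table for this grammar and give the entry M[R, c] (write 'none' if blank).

FIRST(Q) = {epsilon}
FIRST(R) = {epsilon, z}  (via Q, Q z)
FIRST(S) = {epsilon, c, z}  (via R c S)
FOLLOW(S) includes $ since S is the start symbol.
FOLLOW(R): in S->R c S, R is followed by c S with FIRST {c}. Thus FOLLOW(R) = {c}.
For R -> Q: FIRST(Q) = {epsilon}, so it goes in M[R, t] for t ∈ {}; since epsilon ∈ FIRST, also for every t ∈ FOLLOW(R) = {c}.
For R -> Q z: FIRST(Q z) = {z}, so it goes in M[R, t] for t ∈ {z}.

R -> Q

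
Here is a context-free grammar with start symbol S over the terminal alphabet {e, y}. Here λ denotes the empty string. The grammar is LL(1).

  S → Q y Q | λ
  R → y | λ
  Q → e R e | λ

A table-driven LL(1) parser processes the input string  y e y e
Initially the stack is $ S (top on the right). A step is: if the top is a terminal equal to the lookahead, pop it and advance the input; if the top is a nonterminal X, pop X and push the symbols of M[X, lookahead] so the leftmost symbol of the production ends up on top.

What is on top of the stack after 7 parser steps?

     Stack    Input      Action
  1  $ S      y e y e $  expand S → Q y Q
  2  $ Q y Q  y e y e $  expand Q → λ
  3  $ Q y    y e y e $  match y
  4  $ Q      e y e $    expand Q → e R e
  5  $ e R e  e y e $    match e
  6  $ e R    y e $      expand R → y
  7  $ e y    y e $      match y
Stack after step 7: $ e (top = e).

e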